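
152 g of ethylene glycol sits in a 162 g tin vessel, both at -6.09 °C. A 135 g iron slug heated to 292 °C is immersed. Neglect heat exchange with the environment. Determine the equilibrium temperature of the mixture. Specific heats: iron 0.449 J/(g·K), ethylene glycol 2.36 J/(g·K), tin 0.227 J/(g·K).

T_f ≈ 33.5 °C

T_f is the heat-capacity-weighted average of the initial temperatures:
T_f = (60.62×292 + 358.72×(-6.09) + 36.77×(-6.09)) / (60.62 + 358.72 + 36.77)
    = 15291 / 456.11 ≈ 33.52 °C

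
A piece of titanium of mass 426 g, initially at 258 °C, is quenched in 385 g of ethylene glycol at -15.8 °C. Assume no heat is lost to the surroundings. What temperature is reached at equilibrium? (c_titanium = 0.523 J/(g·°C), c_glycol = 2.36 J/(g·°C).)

|Q_titanium| = |Q_glycol|:
426·0.523·(258 − T) = 385·2.36·(T − (-15.8))
222.8(258 − T) = 908.6(T − (-15.8))
1131.4 T = 43126  ⇒  T ≈ 38.12 °C

T_f ≈ 38.1 °C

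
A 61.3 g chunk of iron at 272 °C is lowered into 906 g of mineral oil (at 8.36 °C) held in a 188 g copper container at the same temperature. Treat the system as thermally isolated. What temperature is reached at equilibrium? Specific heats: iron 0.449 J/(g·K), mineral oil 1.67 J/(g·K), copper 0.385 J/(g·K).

Taking heat into each body as positive, Σ m c ΔT = 0:
61.3×0.449×(T − 272) + 906×1.67×(T − 8.36) + 188×0.385×(T − 8.36) = 0
27.52(T − 272) + 1513(T − 8.36) + 72.38(T − 8.36) = 0
(27.52 + 1513 + 72.38) T = 27.52×272 + 1513×8.36 + 72.38×8.36
T = 20740/1612.9 ≈ 12.86 °C

T_f ≈ 12.9 °C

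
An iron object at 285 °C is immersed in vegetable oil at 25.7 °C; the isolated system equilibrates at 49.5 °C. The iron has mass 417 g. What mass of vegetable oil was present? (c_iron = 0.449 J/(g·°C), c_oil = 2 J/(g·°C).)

m ≈ 926 g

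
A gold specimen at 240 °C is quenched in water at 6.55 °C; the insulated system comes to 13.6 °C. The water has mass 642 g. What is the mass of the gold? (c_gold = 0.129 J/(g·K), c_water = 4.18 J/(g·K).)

Setting the total heat transfer to zero:
m·0.129·(13.6 − 240) + 642·4.18·(13.6 − 6.55) = 0
-29.21 m = -18919
m = -18919/-29.21 ≈ 647.8 g

m ≈ 648 g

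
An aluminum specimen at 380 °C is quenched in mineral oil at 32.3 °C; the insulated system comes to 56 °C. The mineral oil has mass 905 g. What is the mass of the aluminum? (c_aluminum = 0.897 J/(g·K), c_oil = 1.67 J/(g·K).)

Heat lost by the aluminum = heat gained by the oil:
m×0.897×(380 − 56) = 905×1.67×(56 − 32.3)
290.63 m = 35819  ⇒  m ≈ 123.2 g

m ≈ 123 g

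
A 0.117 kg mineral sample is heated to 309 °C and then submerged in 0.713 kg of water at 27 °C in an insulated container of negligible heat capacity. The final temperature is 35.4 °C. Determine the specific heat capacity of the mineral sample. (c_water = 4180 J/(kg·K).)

c ≈ 782 J/(kg·K)

Heat lost by the mineral sample = heat gained by the water:
0.117×c×(309 − 35.4) = 0.713×4180×(35.4 − 27)
32.01 c = 25035  ⇒  c ≈ 782.1 J/(kg·K)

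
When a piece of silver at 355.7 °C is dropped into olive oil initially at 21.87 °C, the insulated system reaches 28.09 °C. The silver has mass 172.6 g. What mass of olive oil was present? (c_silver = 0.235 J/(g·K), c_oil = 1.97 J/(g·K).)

Let T be the final temperature. ΣQ_i = 0:
172.6·0.235·(28.09 − 355.7) + m·1.97·(28.09 − 21.87) = 0
12.25 m = 13288
m = 13288/12.25 ≈ 1084 g

m ≈ 1080 g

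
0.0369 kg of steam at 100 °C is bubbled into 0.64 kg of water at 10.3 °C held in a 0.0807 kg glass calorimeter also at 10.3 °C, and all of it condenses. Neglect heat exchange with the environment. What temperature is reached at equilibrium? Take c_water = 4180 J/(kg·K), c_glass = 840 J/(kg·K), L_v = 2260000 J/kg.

T_f ≈ 43.9 °C

Let T be the final temperature. ΣQ_i = 0:
condense steam: −0.0369·2260000 = −83394
  condensate cools 100→T: 0.0369·4180·(T − 100) = 154.24(T − 100)
  water warms: 0.64·4180·(T − 10.3) = 2675.2(T − 10.3)
  glass cup: 0.0807·840·(T − 10.3) = 67.79(T − 10.3)
2897.2 T = 83394 + 15424 + 28253 = 127071
T ≈ 43.86 °C (< 100 °C, so full condensation is consistent).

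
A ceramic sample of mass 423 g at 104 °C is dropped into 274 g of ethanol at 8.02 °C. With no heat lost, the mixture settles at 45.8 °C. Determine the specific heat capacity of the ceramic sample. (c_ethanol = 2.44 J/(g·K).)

c ≈ 1.03 J/(g·K)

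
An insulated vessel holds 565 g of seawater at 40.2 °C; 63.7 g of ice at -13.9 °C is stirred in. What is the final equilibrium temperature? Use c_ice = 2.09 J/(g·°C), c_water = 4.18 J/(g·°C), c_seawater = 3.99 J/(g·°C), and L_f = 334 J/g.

T_f ≈ 26.8 °C

Heat gained plus heat lost sum to zero:
warm ice to 0 °C: 63.7·2.09·(0 − (-13.9)) = 1850.5
  melt ice: 63.7·334 = 21276
  warm the meltwater: 266.27 T
  seawater: 2254.3(T − 40.2)
2520.6 T = 90625 − 23126 = 67499
T ≈ 26.78 °C. Since T > 0 °C, the all-ice-melts assumption holds.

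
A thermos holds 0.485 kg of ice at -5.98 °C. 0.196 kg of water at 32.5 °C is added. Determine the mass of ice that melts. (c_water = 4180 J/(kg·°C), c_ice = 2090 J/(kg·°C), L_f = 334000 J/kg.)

m_melted ≈ 0.0616 kg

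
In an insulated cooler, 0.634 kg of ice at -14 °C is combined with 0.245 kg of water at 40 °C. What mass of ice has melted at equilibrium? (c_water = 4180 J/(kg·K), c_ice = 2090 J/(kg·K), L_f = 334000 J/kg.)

m_melted ≈ 0.0671 kg

Water can give up m c ΔT = 0.245×4180×40 = 40964 J before reaching 0 °C.
Of that, 0.634×2090×14 = 18551 J goes to bring the ice to 0 °C, leaving 22413 J.
Fully melting the ice requires m_ice L_f = 0.634×334000 = 211756 J.
That's not enough to melt it all — equilibrium is at 0 °C with ice remaining.
m_melt = 22413 / L_f = 0.06711 kg.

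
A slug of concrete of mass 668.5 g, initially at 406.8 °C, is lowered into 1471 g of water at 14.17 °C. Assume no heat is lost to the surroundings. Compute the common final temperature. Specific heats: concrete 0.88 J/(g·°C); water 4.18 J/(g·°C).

Conservation of energy gives ΣQ = 0:
668.5·0.88·(T − 406.8) + 1471·4.18·(T − 14.17) = 0
6737.1 T = 326441
T ≈ 48.45 °C

T_f ≈ 48.5 °C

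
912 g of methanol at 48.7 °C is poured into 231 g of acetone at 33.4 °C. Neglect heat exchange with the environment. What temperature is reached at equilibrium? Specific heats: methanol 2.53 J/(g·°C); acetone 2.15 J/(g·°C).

T_f ≈ 46.0 °C

T_f is the heat-capacity-weighted average of the initial temperatures:
T_f = (2307.4·48.7 + 496.65·33.4) / (2307.4 + 496.65)
    = 128957 / 2804 ≈ 45.99 °C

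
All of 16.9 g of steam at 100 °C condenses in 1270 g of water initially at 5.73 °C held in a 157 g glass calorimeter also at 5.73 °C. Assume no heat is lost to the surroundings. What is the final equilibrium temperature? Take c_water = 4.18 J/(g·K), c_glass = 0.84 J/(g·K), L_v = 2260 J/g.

Taking heat into each body as positive, Σ m c ΔT = 0:
latent heat released on condensation: 16.9×2260 = 38194
  condensed water 100 °C→T: 70.64(T − 100)
  original water: 5308.6(T − 5.73)
  glass cup: 157×0.84×(T − 5.73) = 131.88(T − 5.73)
5511.1 T = 38194 + 7064.2 + 31174 = 76432
T ≈ 13.87 °C — below 100 °C, confirming all the steam condensed.

T_f ≈ 13.9 °C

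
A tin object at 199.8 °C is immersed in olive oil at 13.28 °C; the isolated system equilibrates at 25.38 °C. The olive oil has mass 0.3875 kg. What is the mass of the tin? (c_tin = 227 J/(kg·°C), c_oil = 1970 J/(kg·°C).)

m ≈ 0.233 kg

Energy conservation, ΣQ = 0:
m×227×(25.38 − 199.8) + 0.3875×1970×(25.38 − 13.28) = 0
-39593 m = -9236.8
m = -9236.8/-39593 ≈ 0.2333 kg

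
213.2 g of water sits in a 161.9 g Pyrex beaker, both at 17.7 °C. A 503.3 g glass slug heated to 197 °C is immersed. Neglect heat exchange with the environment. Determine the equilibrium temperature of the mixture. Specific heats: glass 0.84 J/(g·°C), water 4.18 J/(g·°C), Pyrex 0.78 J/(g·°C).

T_f ≈ 70.3 °C

T_f = Σ m_i c_i T_i / Σ m_i c_i:
T_f = (422.77·197 + 891.18·17.7 + 126.28·17.7) / (422.77 + 891.18 + 126.28)
    = 101295 / 1440.2 ≈ 70.33 °C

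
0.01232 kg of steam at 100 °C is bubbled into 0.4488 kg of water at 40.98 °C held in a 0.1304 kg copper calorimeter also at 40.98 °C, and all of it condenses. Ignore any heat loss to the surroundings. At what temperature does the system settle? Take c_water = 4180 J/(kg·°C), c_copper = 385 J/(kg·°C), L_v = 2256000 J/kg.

T_f ≈ 56.6 °C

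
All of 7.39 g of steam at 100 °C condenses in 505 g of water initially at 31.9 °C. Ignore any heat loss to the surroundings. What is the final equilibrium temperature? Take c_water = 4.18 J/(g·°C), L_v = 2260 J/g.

T_f ≈ 40.7 °C

Let T be the final temperature. ΣQ_i = 0:
steam→water at 100 °C releases m L_v = 7.39·2260 = 16701
  condensate cools 100→T: 7.39·4.18·(T − 100) = 30.89(T − 100)
  original water: 2110.9(T − 31.9)
2141.8 T = 16701 + 3089 + 67338 = 87128
T ≈ 40.68 °C, under the boiling point, so the assumption holds.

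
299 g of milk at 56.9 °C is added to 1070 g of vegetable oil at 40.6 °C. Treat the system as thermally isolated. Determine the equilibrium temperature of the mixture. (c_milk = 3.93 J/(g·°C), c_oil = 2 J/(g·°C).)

With ΣQ=0 the equilibrium temperature is the m·c-weighted mean:
T_f = (1175.1×56.9 + 2140×40.6) / (1175.1 + 2140)
    = 153745 / 3315.1 ≈ 46.38 °C

T_f ≈ 46.4 °C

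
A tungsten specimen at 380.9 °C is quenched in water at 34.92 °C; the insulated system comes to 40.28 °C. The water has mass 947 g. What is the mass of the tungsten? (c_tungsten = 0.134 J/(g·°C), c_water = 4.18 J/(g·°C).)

Energy conservation, ΣQ = 0:
m·0.134·(40.28 − 380.9) + 947·4.18·(40.28 − 34.92) = 0
-45.64 m = -21217
m = -21217/-45.64 ≈ 464.9 g

m ≈ 465 g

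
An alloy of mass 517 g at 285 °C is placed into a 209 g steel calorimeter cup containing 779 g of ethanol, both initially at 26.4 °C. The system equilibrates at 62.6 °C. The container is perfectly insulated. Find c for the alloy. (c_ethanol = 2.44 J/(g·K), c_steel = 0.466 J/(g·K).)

c ≈ 0.629 J/(g·K)

Heat gained plus heat lost sum to zero:
517×c×(62.6 − 285) + 779×2.44×(62.6 − 26.4) + 209×0.466×(62.6 − 26.4) = 0
-114981 c = -72333
c = -72333/-114981 ≈ 0.6291 J/(g·K)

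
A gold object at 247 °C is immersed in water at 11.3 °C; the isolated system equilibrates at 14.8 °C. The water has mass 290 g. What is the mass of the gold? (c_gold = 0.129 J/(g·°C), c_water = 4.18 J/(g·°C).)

Heat lost by the gold = heat gained by the water:
m×0.129×(247 − 14.8) = 290×4.18×(14.8 − 11.3)
29.95 m = 4242.7  ⇒  m ≈ 141.6 g

m ≈ 142 g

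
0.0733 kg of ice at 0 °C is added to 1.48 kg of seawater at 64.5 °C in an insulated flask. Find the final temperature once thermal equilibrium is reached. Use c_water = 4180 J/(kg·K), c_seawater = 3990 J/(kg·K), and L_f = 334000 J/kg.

T_f ≈ 57.4 °C

Energy balance with sensible and latent terms:
melt ice: 0.0733·334000 = 24482
  warm the meltwater: 306.39 T
  seawater cools: 1.48·3990·(T − 64.5) = 5905.2(T − 64.5)
6211.6 T = 380885 − 24482 = 356403
T ≈ 57.38 °C (positive, so assuming full melt was valid).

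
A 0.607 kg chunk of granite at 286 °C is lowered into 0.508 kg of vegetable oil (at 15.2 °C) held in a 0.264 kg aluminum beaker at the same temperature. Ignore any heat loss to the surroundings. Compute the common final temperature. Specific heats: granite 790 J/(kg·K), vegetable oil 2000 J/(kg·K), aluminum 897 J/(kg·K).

T_f ≈ 90.2 °C

Net heat exchanged in the isolated system is zero:
0.607*790*(T − 286) + 0.508*2000*(T − 15.2) + 0.264*897*(T − 15.2) = 0
1732.3 T = 156188
T = 156188/1732.3 ≈ 90.16 °C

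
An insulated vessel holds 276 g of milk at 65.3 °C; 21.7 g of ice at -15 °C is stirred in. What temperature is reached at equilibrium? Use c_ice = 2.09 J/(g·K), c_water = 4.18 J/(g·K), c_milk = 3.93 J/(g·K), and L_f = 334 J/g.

T_f ≈ 53.5 °C

Sum of m c ΔT and latent-heat terms is zero:
ice -15→0 °C: 21.7·2.09·15 = 680.29; latent heat to melt: 21.7·334 = 7247.8; meltwater 0→T: 21.7·4.18·T = 90.71 T; milk cools: 276·3.93·(T − 65.3) = 1084.7(T − 65.3)
1175.4 T = 70830 − 7928.1 = 62902
T ≈ 53.52 °C. Since T > 0 °C, the all-ice-melts assumption holds.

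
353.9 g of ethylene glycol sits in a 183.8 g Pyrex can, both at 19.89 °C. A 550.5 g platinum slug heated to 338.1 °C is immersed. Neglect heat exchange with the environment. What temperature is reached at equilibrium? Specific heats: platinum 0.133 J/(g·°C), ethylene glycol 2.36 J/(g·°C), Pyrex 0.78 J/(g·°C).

T_f is the heat-capacity-weighted average of the initial temperatures:
T_f = (73.22*338.1 + 835.2*19.89 + 143.36*19.89) / (73.22 + 835.2 + 143.36)
    = 44218 / 1051.8 ≈ 42.04 °C

T_f ≈ 42.0 °C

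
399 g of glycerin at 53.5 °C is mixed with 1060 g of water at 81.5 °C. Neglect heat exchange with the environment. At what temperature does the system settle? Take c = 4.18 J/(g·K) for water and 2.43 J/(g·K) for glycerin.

T_f ≈ 76.5 °C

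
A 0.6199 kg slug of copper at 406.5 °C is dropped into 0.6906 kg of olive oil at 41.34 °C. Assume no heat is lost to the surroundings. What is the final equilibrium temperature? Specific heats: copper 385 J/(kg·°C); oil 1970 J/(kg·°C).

Set heat shed by the hot body equal to heat absorbed by the cold body:
0.6199·385·(406.5 − T) = 0.6906·1970·(T − 41.34)
238.66(406.5 − T) = 1360.5(T − 41.34)
1599.1 T = 153258  ⇒  T ≈ 95.84 °C

T_f ≈ 95.8 °C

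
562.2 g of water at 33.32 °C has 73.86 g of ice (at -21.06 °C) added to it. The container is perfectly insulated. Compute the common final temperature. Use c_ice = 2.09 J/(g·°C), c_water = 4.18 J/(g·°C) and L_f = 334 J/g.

Setting the total heat transfer to zero:
warm ice to 0 °C: 73.86·2.09·(0 − (-21.06)) = 3251; melt ice: 73.86·334 = 24669; meltwater 0→T: 73.86·4.18·T = 308.73 T; water: 2350(T − 33.32)
2658.7 T = 78302 − 27920 = 50382
T ≈ 18.95 °C — above 0 °C, consistent with complete melting.

T_f ≈ 18.9 °C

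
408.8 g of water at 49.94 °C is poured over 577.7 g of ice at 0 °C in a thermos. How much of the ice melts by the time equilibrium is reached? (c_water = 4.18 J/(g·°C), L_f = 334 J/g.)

m_melted ≈ 255 g

Cooling the water to 0 °C releases 408.8×4.18×49.94 = 85337 J.
To melt every bit of ice: 577.7×334 = 192952 J.
Since 85337 < 192952 J, not all the ice melts; equilibrium is at 0 °C.
m_melt = 85337 / L_f = 255.5 g.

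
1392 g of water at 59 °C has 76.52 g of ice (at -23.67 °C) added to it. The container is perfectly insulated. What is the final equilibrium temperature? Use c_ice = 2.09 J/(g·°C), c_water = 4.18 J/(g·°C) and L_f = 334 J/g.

Taking heat into each body as positive, Σ m c ΔT = 0:
ice -23.67→0 °C: 76.52×2.09×23.67 = 3785.5; fusion: m_ice L_f = 76.52×334 = 25558; meltwater 0→T: 76.52×4.18×T = 319.85 T; water cools: 1392×4.18×(T − 59) = 5818.6(T − 59)
6138.4 T = 343295 − 29343 = 313952
T ≈ 51.15 °C. Since T > 0 °C, the all-ice-melts assumption holds.

T_f ≈ 51.1 °C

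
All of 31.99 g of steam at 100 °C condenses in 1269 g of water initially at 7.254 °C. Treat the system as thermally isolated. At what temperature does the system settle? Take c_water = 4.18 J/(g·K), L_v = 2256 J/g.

T_f ≈ 22.8 °C

Setting the total heat transfer to zero:
steam→water at 100 °C releases m L_v = 31.99·2256 = 72169
  condensate cools 100→T: 31.99·4.18·(T − 100) = 133.72(T − 100)
  original water: 5304.4(T − 7.254)
5438.1 T = 72169 + 13372 + 38478 = 124020
T ≈ 22.81 °C — below 100 °C, confirming all the steam condensed.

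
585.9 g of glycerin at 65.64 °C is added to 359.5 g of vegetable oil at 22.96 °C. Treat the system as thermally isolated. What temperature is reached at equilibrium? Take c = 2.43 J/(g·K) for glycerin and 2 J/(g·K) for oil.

T_f ≈ 51.3 °C

With ΣQ=0 the equilibrium temperature is the m·c-weighted mean:
T_f = (1423.7×65.64 + 719×22.96) / (1423.7 + 719)
    = 109962 / 2142.7 ≈ 51.32 °C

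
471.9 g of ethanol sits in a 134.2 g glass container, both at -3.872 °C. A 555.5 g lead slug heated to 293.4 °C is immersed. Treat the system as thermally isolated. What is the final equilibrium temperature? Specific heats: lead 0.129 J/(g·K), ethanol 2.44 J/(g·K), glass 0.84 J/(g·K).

T_f ≈ 12.1 °C

Energy conservation, ΣQ = 0:
555.5×0.129×(T − 293.4) + 471.9×2.44×(T − (-3.872)) + 134.2×0.84×(T − (-3.872)) = 0
71.66(T − 293.4) + 1151.4(T − (-3.872)) + 112.73(T − (-3.872)) = 0
1335.8 T = 16130
T ≈ 12.07 °C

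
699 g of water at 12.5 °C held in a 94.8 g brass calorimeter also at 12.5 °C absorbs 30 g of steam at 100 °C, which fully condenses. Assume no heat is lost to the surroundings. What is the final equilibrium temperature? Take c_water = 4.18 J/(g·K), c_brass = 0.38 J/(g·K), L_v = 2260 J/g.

Setting the total heat transfer to zero:
steam→water at 100 °C releases m L_v = 30·2260 = 67800; condensate cools 100→T: 30·4.18·(T − 100) = 125.4(T − 100); original water: 2921.8(T − 12.5); cup: 36.02(T − 12.5)
3083.2 T = 67800 + 12540 + 36973 = 117313
T ≈ 38.05 °C — below 100 °C, confirming all the steam condensed.

T_f ≈ 38.0 °C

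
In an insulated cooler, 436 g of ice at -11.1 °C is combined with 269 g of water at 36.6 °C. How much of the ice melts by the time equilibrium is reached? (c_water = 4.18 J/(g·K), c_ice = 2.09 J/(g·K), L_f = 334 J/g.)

Cooling the water to 0 °C releases 269·4.18·36.6 = 41154 J.
Warming the ice to 0 °C takes 436·2.09·11.1 = 10115 J, leaving 31039 J for melting.
Melting all 436 g of ice would need 436·334 = 145624 J.
That's not enough to melt it all — equilibrium is at 0 °C with ice remaining.
Mass melted = 31039/334 ≈ 92.93 g.

m_melted ≈ 92.9 g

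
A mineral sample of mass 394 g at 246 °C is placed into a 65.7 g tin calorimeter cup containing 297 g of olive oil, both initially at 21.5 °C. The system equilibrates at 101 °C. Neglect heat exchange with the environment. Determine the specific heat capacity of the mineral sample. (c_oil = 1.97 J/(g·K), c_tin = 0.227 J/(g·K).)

c ≈ 0.835 J/(g·K)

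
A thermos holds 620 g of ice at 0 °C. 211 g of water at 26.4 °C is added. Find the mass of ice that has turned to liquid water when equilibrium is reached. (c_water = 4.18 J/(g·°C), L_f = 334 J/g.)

Cooling the water to 0 °C releases 211·4.18·26.4 = 23284 J.
Melting all 620 g of ice would need 620·334 = 207080 J.
23284 J < 207080 J, so only part of the ice melts and the system sits at 0 °C.
Mass melted = 23284/334 ≈ 69.71 g.

m_melted ≈ 69.7 g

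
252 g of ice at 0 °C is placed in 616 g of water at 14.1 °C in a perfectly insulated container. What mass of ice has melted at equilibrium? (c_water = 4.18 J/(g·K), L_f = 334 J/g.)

Heat available from the water dropping to 0 °C: 616×4.18×14.1 = 36306 J.
Fully melting the ice requires m_ice L_f = 252×334 = 84168 J.
That's not enough to melt it all — equilibrium is at 0 °C with ice remaining.
m_melted×334 = 36306  ⇒  m_melted ≈ 108.7 g.

m_melted ≈ 109 g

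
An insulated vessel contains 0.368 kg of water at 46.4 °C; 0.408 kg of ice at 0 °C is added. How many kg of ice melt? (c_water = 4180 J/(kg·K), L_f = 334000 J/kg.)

m_melted ≈ 0.214 kg

Cooling the water to 0 °C releases 0.368×4180×46.4 = 71374 J.
To melt every bit of ice: 0.408×334000 = 136272 J.
71374 J < 136272 J, so only part of the ice melts and the system sits at 0 °C.
m_melt = 71374 / L_f = 0.2137 kg.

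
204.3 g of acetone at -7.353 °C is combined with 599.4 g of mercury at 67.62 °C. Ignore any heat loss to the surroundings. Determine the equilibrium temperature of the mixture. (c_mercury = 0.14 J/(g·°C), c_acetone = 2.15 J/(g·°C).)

Net heat exchanged in the isolated system is zero:
599.4*0.14*(T − 67.62) + 204.3*2.15*(T − (-7.353)) = 0
523.16 T = 2444.6
T = 2444.6 / 523.16 = 4.67 °C

T_f ≈ 4.7 °C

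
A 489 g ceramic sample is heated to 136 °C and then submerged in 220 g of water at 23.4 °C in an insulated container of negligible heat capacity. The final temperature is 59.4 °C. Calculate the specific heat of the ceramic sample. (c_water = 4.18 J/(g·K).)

Setting the total heat transfer to zero:
489·c·(59.4 − 136) + 220·4.18·(59.4 − 23.4) = 0
-37457 c = -33106
c = -33106/-37457 ≈ 0.8838 J/(g·K)

c ≈ 0.884 J/(g·K)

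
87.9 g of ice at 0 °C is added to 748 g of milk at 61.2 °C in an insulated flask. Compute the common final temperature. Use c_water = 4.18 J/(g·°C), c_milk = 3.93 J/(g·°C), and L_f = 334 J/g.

T_f ≈ 45.5 °C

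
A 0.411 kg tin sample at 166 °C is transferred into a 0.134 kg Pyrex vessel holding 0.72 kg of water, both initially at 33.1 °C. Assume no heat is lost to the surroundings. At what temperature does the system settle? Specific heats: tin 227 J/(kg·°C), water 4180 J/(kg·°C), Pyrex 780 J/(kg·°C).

T_f ≈ 37.0 °C

Heat gained plus heat lost sum to zero:
0.411*227*(T − 166) + 0.72*4180*(T − 33.1) + 0.134*780*(T − 33.1) = 0
(93.3 + 3009.6 + 104.52) T = 93.3*166 + 3009.6*33.1 + 104.52*33.1
T ≈ 36.97 °C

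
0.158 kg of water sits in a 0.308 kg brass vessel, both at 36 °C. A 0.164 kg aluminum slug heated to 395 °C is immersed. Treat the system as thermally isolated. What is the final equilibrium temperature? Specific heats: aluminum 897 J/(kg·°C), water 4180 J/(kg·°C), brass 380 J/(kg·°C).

T_f ≈ 93.1 °C

Heat gained plus heat lost sum to zero:
0.164×897×(T − 395) + 0.158×4180×(T − 36) + 0.308×380×(T − 36) = 0
147.11(T − 395) + 660.44(T − 36) + 117.04(T − 36) = 0
(147.11 + 660.44 + 117.04) T = 147.11×395 + 660.44×36 + 117.04×36
T = 86097 / 924.59 = 93.1 °C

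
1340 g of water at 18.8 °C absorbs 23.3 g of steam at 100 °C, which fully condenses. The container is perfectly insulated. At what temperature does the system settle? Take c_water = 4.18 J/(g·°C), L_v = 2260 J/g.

Let T be the final temperature. ΣQ_i = 0:
condense steam: −23.3·2260 = −52658; condensate cools 100→T: 23.3·4.18·(T − 100) = 97.39(T − 100); original water: 5601.2(T − 18.8)
5698.6 T = 52658 + 9739.4 + 105303 = 167700
T ≈ 29.43 °C (< 100 °C, so full condensation is consistent).

T_f ≈ 29.4 °C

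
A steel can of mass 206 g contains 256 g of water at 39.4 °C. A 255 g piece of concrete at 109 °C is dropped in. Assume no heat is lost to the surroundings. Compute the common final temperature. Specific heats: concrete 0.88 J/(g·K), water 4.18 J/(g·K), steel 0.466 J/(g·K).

Heat gained plus heat lost sum to zero:
255·0.88·(T − 109) + 256·4.18·(T − 39.4) + 206·0.466·(T − 39.4) = 0
224.4(T − 109) + 1070.1(T − 39.4) + 96(T − 39.4) = 0
1390.5 T = 70403
T ≈ 50.63 °C

T_f ≈ 50.6 °C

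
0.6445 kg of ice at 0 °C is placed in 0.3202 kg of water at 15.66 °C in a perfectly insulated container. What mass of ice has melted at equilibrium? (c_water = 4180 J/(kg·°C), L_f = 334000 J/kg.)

Cooling the water to 0 °C releases 0.3202×4180×15.66 = 20960 J.
To melt every bit of ice: 0.6445×334000 = 215263 J.
Since 20960 < 215263 J, not all the ice melts; equilibrium is at 0 °C.
m_melted×334000 = 20960  ⇒  m_melted ≈ 0.06275 kg.

m_melted ≈ 0.0628 kg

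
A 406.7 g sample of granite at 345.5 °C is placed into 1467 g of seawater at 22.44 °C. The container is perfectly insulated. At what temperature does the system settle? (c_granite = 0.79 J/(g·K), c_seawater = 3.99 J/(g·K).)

Taking heat into each body as positive, Σ m c ΔT = 0:
406.7·0.79·(T − 345.5) + 1467·3.99·(T − 22.44) = 0
(321.29 + 5853.3) T = 321.29·345.5 + 5853.3·22.44
T = 242355 / 6174.6 = 39.3 °C

T_f ≈ 39.3 °C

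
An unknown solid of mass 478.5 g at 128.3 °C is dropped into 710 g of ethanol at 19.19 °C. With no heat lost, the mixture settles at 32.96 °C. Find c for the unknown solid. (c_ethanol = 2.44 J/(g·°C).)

c ≈ 0.523 J/(g·°C)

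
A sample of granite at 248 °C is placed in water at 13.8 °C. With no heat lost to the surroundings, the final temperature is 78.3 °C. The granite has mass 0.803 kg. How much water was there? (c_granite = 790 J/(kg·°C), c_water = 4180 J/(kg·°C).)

m ≈ 0.399 kg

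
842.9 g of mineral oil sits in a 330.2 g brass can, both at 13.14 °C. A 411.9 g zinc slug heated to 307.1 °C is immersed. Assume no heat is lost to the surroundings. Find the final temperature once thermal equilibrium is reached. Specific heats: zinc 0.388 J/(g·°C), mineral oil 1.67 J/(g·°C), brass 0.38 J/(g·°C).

Conservation of energy gives ΣQ = 0:
411.9*0.388*(T − 307.1) + 842.9*1.67*(T − 13.14) + 330.2*0.38*(T − 13.14) = 0
159.82(T − 307.1) + 1407.6(T − 13.14) + 125.48(T − 13.14) = 0
(159.82 + 1407.6 + 125.48) T = 159.82*307.1 + 1407.6*13.14 + 125.48*13.14
T = 69225 / 1692.9 = 40.9 °C

T_f ≈ 40.9 °C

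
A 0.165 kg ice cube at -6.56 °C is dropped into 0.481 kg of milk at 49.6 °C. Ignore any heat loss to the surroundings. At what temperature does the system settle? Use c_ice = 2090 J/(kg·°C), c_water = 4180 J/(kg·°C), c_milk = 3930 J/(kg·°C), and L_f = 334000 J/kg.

Taking heat into each body as positive, Σ m c ΔT = 0:
warm ice to 0 °C: 0.165×2090×(0 − (-6.56)) = 2262.2
  melt ice: 0.165×334000 = 55110
  meltwater 0→T: 0.165×4180×T = 689.7 T
  milk cools: 0.481×3930×(T − 49.6) = 1890.3(T − 49.6)
2580 T = 93760 − 57372 = 36388
T ≈ 14.10 °C. Since T > 0 °C, the all-ice-melts assumption holds.

T_f ≈ 14.1 °C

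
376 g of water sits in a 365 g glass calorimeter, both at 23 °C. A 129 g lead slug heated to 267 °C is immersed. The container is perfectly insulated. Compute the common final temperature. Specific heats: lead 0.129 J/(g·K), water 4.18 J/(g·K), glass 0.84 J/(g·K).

T_f ≈ 25.1 °C

With ΣQ=0 the equilibrium temperature is the m·c-weighted mean:
T_f = (16.64*267 + 1571.7*23 + 306.6*23) / (16.64 + 1571.7 + 306.6)
    = 47644 / 1894.9 ≈ 25.14 °C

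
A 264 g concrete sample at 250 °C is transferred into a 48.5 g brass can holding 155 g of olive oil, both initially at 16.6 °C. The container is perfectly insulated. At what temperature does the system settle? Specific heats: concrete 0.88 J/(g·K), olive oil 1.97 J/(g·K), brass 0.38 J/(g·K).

T_f ≈ 114.1 °C

Setting the total heat transfer to zero:
264·0.88·(T − 250) + 155·1.97·(T − 16.6) + 48.5·0.38·(T − 16.6) = 0
556.1 T = 63455
T = 63455/556.1 ≈ 114.11 °C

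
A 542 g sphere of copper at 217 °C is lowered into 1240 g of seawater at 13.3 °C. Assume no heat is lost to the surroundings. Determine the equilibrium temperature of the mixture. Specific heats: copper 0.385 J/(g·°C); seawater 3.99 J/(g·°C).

T_f ≈ 21.5 °C

Net heat exchanged in the isolated system is zero:
542*0.385*(T − 217) + 1240*3.99*(T − 13.3) = 0
208.67(T − 217) + 4947.6(T − 13.3) = 0
5156.3 T = 111084
T ≈ 21.54 °C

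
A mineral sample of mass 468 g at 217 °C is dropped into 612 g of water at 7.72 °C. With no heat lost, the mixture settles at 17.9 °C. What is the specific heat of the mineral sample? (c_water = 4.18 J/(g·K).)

c ≈ 0.279 J/(g·K)

Taking heat into each body as positive, Σ m c ΔT = 0:
468×c×(17.9 − 217) + 612×4.18×(17.9 − 7.72) = 0
-93179 c = -26042
c = -26042/-93179 ≈ 0.2795 J/(g·K)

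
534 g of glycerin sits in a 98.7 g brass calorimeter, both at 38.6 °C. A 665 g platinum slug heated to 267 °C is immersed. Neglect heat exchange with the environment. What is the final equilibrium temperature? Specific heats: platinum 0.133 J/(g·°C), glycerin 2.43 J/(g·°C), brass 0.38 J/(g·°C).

T_f is the heat-capacity-weighted average of the initial temperatures:
T_f = (88.45×267 + 1297.6×38.6 + 37.51×38.6) / (88.45 + 1297.6 + 37.51)
    = 75151 / 1423.6 ≈ 52.79 °C

T_f ≈ 52.8 °C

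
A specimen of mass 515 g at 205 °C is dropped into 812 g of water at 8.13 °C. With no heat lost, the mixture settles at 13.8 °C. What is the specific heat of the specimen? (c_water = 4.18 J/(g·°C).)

c ≈ 0.195 J/(g·°C)

m_s c (T_s − T_f) = m_water c_water (T_f − T_0):
515·c·(205 − 13.8) = 812·4.18·(13.8 − 8.13)
98468 c = 19245  ⇒  c ≈ 0.1954 J/(g·°C)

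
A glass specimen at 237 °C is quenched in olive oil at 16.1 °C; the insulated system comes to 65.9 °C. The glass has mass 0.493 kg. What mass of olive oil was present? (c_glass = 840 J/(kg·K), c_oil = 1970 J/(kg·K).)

Conservation of energy gives ΣQ = 0:
0.493·840·(65.9 − 237) + m·1970·(65.9 − 16.1) = 0
98106 m = 70856
m = 70856/98106 ≈ 0.7222 kg

m ≈ 0.722 kg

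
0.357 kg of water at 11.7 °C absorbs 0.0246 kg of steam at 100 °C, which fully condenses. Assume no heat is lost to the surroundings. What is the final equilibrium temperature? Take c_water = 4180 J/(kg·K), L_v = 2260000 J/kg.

Conservation of energy gives ΣQ = 0:
steam→water at 100 °C releases m L_v = 0.0246×2260000 = 55596; condensate cools 100→T: 0.0246×4180×(T − 100) = 102.83(T − 100); water warms: 0.357×4180×(T − 11.7) = 1492.3(T − 11.7)
1595.1 T = 55596 + 10283 + 17459 = 83338
T ≈ 52.25 °C, under the boiling point, so the assumption holds.

T_f ≈ 52.2 °C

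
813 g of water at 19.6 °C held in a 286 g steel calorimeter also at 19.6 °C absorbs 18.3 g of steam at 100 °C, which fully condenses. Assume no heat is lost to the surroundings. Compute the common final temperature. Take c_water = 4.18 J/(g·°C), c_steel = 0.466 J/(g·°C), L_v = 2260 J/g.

T_f ≈ 32.8 °C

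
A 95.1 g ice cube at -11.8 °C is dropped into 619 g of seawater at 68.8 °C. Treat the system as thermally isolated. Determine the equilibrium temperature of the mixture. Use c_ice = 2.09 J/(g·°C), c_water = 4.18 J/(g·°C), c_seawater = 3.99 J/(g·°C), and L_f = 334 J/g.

Taking heat into each body as positive, Σ m c ΔT = 0:
ice -11.8→0 °C: 95.1·2.09·11.8 = 2345.4; melt ice: 95.1·334 = 31763; warm the meltwater: 397.52 T; seawater: 2469.8(T − 68.8)
2867.3 T = 169923 − 34109 = 135814
T ≈ 47.37 °C. Since T > 0 °C, the all-ice-melts assumption holds.

T_f ≈ 47.4 °C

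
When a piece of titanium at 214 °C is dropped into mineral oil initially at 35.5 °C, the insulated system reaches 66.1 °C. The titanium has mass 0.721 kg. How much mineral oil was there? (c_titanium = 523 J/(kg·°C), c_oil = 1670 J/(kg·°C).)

m ≈ 1.09 kg

|Q_titanium| = |Q_oil|:
0.721×523×(214 − 66.1) = m×1670×(66.1 − 35.5)
51102 m = 55771  ⇒  m ≈ 1.091 kg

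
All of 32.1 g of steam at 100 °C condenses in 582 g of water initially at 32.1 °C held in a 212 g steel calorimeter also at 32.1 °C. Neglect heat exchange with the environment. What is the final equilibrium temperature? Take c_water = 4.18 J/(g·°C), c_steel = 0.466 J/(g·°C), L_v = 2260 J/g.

Sum of m c ΔT and latent-heat terms is zero:
latent heat released on condensation: 32.1·2260 = 72546; condensate cools 100→T: 32.1·4.18·(T − 100) = 134.18(T − 100); water warms: 582·4.18·(T − 32.1) = 2432.8(T − 32.1); steel cup: 212·0.466·(T − 32.1) = 98.79(T − 32.1)
2665.7 T = 72546 + 13418 + 81263 = 167227
T ≈ 62.73 °C (< 100 °C, so full condensation is consistent).

T_f ≈ 62.7 °C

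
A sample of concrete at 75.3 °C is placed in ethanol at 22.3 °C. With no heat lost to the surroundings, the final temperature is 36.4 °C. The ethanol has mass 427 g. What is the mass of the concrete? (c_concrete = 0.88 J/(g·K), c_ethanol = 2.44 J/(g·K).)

Let T be the final temperature. ΣQ_i = 0:
m·0.88·(36.4 − 75.3) + 427·2.44·(36.4 − 22.3) = 0
-34.23 m = -14691
m = -14691/-34.23 ≈ 429.1 g

m ≈ 429 g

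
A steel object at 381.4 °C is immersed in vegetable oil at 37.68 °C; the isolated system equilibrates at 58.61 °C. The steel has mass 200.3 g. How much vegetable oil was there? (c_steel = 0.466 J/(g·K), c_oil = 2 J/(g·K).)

m ≈ 720 g

|Q_steel| = |Q_oil|:
200.3×0.466×(381.4 − 58.61) = m×2×(58.61 − 37.68)
41.86 m = 30129  ⇒  m ≈ 719.8 g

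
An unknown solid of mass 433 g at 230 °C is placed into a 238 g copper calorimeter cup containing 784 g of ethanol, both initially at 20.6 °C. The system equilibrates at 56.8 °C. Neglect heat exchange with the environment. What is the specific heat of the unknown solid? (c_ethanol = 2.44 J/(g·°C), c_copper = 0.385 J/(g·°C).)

c ≈ 0.968 J/(g·°C)

Energy conservation, ΣQ = 0:
433·c·(56.8 − 230) + 784·2.44·(56.8 − 20.6) + 238·0.385·(56.8 − 20.6) = 0
-74996 c = -72566
c = -72566/-74996 ≈ 0.9676 J/(g·°C)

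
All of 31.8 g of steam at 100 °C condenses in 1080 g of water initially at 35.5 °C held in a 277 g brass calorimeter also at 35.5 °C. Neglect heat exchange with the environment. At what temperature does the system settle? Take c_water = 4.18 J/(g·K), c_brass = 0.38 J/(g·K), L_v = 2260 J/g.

T_f ≈ 52.4 °C

Sum of m c ΔT and latent-heat terms is zero:
condense steam: −31.8·2260 = −71868; condensate cools 100→T: 31.8·4.18·(T − 100) = 132.92(T − 100); original water: 4514.4(T − 35.5); brass cup: 277·0.38·(T − 35.5) = 105.26(T − 35.5)
4752.6 T = 71868 + 13292 + 163998 = 249158
T ≈ 52.43 °C (< 100 °C, so full condensation is consistent).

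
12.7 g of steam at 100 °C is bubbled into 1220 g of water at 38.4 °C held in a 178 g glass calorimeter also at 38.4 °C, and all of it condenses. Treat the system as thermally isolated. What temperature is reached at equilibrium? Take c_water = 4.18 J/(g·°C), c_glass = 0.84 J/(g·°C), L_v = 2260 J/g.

T_f ≈ 44.4 °C

Heat gained plus heat lost sum to zero:
steam→water at 100 °C releases m L_v = 12.7×2260 = 28702; condensate cools 100→T: 12.7×4.18×(T − 100) = 53.09(T − 100); water warms: 1220×4.18×(T − 38.4) = 5099.6(T − 38.4); glass cup: 178×0.84×(T − 38.4) = 149.52(T − 38.4)
5302.2 T = 28702 + 5308.6 + 201566 = 235577
T ≈ 44.43 °C (< 100 °C, so full condensation is consistent).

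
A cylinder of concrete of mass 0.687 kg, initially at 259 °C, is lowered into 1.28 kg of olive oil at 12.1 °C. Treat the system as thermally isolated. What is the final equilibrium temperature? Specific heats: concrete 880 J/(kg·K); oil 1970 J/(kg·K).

|Q_concrete| = |Q_oil|:
0.687×880×(259 − T) = 1.28×1970×(T − 12.1)
604.56(259 − T) = 2521.6(T − 12.1)
3126.2 T = 187092  ⇒  T ≈ 59.85 °C

T_f ≈ 59.8 °C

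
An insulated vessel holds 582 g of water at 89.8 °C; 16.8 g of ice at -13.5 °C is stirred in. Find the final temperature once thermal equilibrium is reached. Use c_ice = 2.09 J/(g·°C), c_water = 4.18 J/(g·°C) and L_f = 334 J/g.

Net heat exchanged in the isolated system is zero:
ice -13.5→0 °C: 16.8×2.09×13.5 = 474.01
  latent heat to melt: 16.8×334 = 5611.2
  warm the meltwater: 70.22 T
  water cools: 582×4.18×(T − 89.8) = 2432.8(T − 89.8)
2503 T = 218462 − 6085.2 = 212377
T ≈ 84.85 °C — above 0 °C, consistent with complete melting.

T_f ≈ 84.8 °C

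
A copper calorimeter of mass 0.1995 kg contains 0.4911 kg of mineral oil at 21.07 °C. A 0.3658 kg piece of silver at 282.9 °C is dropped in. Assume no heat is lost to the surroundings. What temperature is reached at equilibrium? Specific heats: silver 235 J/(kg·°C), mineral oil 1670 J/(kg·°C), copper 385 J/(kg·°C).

T_f ≈ 44.0 °C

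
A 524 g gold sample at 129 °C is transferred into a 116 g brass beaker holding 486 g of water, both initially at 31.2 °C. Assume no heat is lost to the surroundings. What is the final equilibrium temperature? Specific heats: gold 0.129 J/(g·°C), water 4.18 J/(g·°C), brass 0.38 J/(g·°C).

T_f ≈ 34.3 °C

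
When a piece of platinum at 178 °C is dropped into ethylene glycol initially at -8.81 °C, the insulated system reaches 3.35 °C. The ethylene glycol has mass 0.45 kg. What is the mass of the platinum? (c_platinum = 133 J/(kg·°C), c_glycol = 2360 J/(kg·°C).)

Net heat exchanged in the isolated system is zero:
m×133×(3.35 − 178) + 0.45×2360×(3.35 − (-8.81)) = 0
-23228 m = -12914
m = -12914/-23228 ≈ 0.556 kg

m ≈ 0.556 kg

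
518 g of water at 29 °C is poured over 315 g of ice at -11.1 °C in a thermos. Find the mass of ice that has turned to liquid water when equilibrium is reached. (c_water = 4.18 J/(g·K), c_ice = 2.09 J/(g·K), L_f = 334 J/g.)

Water can give up m c ΔT = 518·4.18·29 = 62792 J before reaching 0 °C.
Warming the ice to 0 °C takes 315·2.09·11.1 = 7307.7 J, leaving 55484 J for melting.
Fully melting the ice requires m_ice L_f = 315·334 = 105210 J.
55484 J < 105210 J, so only part of the ice melts and the system sits at 0 °C.
m_melt = 55484 / L_f = 166.1 g.

m_melted ≈ 166 g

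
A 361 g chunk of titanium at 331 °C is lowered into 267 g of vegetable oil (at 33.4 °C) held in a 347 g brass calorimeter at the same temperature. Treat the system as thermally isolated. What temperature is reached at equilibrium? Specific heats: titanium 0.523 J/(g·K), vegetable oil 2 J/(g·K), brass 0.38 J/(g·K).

Heat gained plus heat lost sum to zero:
361×0.523×(T − 331) + 267×2×(T − 33.4) + 347×0.38×(T − 33.4) = 0
(188.8 + 534 + 131.86) T = 188.8×331 + 534×33.4 + 131.86×33.4
T = 84734 / 854.66 = 99.1 °C

T_f ≈ 99.1 °C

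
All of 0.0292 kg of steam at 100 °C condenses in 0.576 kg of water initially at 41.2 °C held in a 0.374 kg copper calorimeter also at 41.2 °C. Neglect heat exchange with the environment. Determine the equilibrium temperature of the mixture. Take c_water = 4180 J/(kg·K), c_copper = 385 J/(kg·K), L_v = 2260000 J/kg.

T_f ≈ 68.6 °C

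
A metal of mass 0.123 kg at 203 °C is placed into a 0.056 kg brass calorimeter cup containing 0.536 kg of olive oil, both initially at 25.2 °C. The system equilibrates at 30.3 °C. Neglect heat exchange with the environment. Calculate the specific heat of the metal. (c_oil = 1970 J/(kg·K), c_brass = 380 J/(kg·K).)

c ≈ 259 J/(kg·K)

Taking heat into each body as positive, Σ m c ΔT = 0:
0.123×c×(30.3 − 203) + 0.536×1970×(30.3 − 25.2) + 0.056×380×(30.3 − 25.2) = 0
-21.24 c = -5493.7
c = -5493.7/-21.24 ≈ 258.6 J/(kg·K)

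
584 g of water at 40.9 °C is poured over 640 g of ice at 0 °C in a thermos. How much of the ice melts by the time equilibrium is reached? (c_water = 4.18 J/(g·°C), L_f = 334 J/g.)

m_melted ≈ 299 g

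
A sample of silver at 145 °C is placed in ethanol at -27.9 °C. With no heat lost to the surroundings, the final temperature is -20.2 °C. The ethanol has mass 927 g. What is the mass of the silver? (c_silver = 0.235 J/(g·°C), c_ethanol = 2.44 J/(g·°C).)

m ≈ 449 g

Energy conservation, ΣQ = 0:
m·0.235·(-20.2 − 145) + 927·2.44·(-20.2 − (-27.9)) = 0
-38.82 m = -17416
m = -17416/-38.82 ≈ 448.6 g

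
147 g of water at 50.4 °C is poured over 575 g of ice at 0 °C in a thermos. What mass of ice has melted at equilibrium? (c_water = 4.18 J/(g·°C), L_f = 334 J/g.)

m_melted ≈ 92.7 g

Water can give up m c ΔT = 147×4.18×50.4 = 30969 J before reaching 0 °C.
To melt every bit of ice: 575×334 = 192050 J.
That's not enough to melt it all — equilibrium is at 0 °C with ice remaining.
Mass melted = 30969/334 ≈ 92.72 g.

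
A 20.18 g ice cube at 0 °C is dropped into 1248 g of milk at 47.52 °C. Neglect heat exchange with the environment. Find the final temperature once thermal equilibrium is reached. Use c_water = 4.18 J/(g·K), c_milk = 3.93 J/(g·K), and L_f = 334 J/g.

T_f ≈ 45.4 °C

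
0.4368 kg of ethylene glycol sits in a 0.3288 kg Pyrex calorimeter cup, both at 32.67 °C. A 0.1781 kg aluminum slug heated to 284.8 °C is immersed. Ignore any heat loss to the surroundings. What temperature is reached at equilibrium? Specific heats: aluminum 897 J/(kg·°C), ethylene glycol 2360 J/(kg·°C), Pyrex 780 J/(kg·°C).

Energy conservation, ΣQ = 0:
0.1781·897·(T − 284.8) + 0.4368·2360·(T − 32.67) + 0.3288·780·(T − 32.67) = 0
159.76(T − 284.8) + 1030.8(T − 32.67) + 256.46(T − 32.67) = 0
1447.1 T = 87555
T = 87555/1447.1 ≈ 60.51 °C

T_f ≈ 60.5 °C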